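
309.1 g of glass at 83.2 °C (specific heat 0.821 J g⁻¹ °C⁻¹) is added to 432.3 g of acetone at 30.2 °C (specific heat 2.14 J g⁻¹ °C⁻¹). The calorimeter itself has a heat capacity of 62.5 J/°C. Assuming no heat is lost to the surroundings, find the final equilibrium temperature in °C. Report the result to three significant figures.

T_f = 41.0 °C

Heat lost by glass = heat gained by acetone + calorimeter.
(309.1)(0.821)(83.2 − T) = [(432.3)(2.14) + 62.5](T − 30.2)
253.7711 (83.2 − T) = 987.622 (T − 30.2)
21114 − 253.7711 T = 987.622 T − 29826
50940 = 1241.3931 T
T = 41.03 °C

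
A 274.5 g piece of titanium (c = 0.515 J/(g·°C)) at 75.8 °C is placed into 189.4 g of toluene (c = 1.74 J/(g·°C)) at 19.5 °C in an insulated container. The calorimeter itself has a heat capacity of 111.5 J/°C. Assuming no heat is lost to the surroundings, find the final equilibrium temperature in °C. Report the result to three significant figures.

T_f = 33.2 °C

Heat lost by titanium = heat gained by toluene + calorimeter.
(274.5)(0.515)(75.8 − T) = [(189.4)(1.74) + 111.5](T − 19.5)
141.3675 (75.8 − T) = 441.056 (T − 19.5)
10716 − 141.3675 T = 441.056 T − 8600.6
19316.6 = 582.4235 T
T = 33.17 °C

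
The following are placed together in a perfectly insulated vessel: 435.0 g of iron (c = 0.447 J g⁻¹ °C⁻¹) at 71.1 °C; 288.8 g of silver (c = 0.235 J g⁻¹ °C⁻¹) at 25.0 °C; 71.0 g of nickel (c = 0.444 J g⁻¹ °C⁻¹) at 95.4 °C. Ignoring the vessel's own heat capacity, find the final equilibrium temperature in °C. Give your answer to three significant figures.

Σ mᵢcᵢ(T − Tᵢ) = 0  ⇒  T = Σ mᵢcᵢTᵢ / Σ mᵢcᵢ
Σ mᵢcᵢ = 435.0×0.447 + 288.8×0.235 + 71.0×0.444 = 293.837
Σ mᵢcᵢTᵢ = 194.445×71.1 + 67.868×25.0 + 31.524×95.4 = 18529
T = 18529 / 293.837 = 63.06 °C

T_f = 63.1 °C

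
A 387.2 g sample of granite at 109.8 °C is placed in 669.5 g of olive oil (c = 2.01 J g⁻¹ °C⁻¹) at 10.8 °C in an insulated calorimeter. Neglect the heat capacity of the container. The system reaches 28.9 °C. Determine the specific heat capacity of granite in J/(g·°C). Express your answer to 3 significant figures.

q_gained = (669.5 × 2.01) × (28.9 − 10.8) = 24360 J
q_lost = 387.2 × c × (109.8 − 28.9) = 31324.48 c
Set equal: c = 24360 / 31324.48 = 0.778 J/(g·°C)

c = 0.778 J/(g·°C)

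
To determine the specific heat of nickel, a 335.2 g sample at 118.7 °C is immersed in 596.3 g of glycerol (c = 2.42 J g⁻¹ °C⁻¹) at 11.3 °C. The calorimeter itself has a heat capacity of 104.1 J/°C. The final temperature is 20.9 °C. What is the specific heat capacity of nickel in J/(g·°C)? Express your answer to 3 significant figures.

c = 0.453 J/(g·°C)

q_gained = (596.3 × 2.42 + 104.1) × (20.9 − 11.3) = 14850 J
q_lost = 335.2 × c × (118.7 − 20.9) = 32782.56 c
Set equal: c = 14850 / 32782.56 = 0.453 J/(g·°C)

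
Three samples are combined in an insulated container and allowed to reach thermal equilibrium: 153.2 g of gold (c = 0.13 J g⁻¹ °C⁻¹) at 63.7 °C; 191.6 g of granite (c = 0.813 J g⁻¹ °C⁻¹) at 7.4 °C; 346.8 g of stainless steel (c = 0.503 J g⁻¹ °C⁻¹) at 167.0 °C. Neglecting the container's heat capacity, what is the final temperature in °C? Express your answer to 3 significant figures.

T_f = 90.1 °C

Σ mᵢcᵢ(T − Tᵢ) = 0  ⇒  T = Σ mᵢcᵢTᵢ / Σ mᵢcᵢ
Σ mᵢcᵢ = 153.2×0.13 + 191.6×0.813 + 346.8×0.503 = 350.1272
Σ mᵢcᵢTᵢ = 19.916×63.7 + 155.7708×7.4 + 174.4404×167.0 = 31553
T = 31553 / 350.1272 = 90.12 °C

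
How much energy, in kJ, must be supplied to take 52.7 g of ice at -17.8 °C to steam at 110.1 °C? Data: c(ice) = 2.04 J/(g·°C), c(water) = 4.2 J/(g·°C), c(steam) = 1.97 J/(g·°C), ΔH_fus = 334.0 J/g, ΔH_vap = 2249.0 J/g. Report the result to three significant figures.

q1 (heat ice -17.8→0.0 °C): 52.7 × 2.04 × 17.8 = 1914 J
q2 (melt at 0 °C): 52.7 × 334.0 = 17602 J
q3 (heat water 0.0→100.0 °C): 52.7 × 4.2 × 100.0 = 22134 J
q4 (vaporize at 100 °C): 52.7 × 2249.0 = 118522 J
q5 (heat steam 100.0→110.1 °C): 52.7 × 1.97 × 10.1 = 1049 J
Total: 1914 + 17602 + 22134 + 118522 + 1049 = 161221 J = 161 kJ

q = 161 kJ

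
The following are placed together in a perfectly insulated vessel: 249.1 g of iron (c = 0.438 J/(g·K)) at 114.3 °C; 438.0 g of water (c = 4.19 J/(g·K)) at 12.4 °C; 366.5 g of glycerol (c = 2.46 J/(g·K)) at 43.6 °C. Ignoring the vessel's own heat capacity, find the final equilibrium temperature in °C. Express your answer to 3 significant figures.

T_f = 26.2 °C

Σ mᵢcᵢ(T − Tᵢ) = 0  ⇒  T = Σ mᵢcᵢTᵢ / Σ mᵢcᵢ
Σ mᵢcᵢ = 249.1×0.438 + 438.0×4.19 + 366.5×2.46 = 2845.9158
Σ mᵢcᵢTᵢ = 109.1058×114.3 + 1835.22×12.4 + 901.59×43.6 = 74537
T = 74537 / 2845.9158 = 26.19 °C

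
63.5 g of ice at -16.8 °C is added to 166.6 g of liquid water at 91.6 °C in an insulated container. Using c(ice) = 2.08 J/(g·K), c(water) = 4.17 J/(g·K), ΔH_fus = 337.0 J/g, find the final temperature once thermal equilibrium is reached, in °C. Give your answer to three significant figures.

T_f = 41.7 °C

Heat to bring ice to 0 °C and melt it: q₁ = 63.5×2.08×16.8 + 63.5×337.0 = 23618 J
Heat the water can supply cooling to 0 °C: 166.6×4.17×91.6 = 63636.5 J > q₁, so all ice melts.
Energy balance: 166.6×4.17×(91.6 − T) = 23618 + 63.5×4.17×(T − 0)
694.722(91.6 − T) = 23618 + 264.795 T
63636.5 − 23618 = 959.517 T
T = 40018.5 / 959.517 = 41.71 °C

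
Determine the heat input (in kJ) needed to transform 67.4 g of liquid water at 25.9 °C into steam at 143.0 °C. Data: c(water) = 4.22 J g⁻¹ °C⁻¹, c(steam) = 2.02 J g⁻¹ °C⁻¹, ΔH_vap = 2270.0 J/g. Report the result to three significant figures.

q = 180 kJ

q1 (heat water 25.9→100.0 °C): 67.4 × 4.22 × 74.1 = 21076 J
q2 (vaporize at 100 °C): 67.4 × 2270.0 = 152998 J
q3 (heat steam 100.0→143.0 °C): 67.4 × 2.02 × 43.0 = 5854 J
Total: 21076 + 152998 + 5854 = 179928 J = 180 kJ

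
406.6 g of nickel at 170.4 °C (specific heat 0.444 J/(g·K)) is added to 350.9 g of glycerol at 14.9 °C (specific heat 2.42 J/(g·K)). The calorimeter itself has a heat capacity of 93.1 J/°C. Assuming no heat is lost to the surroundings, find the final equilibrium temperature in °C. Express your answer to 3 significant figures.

Heat lost by nickel = heat gained by glycerol + calorimeter.
(406.6)(0.444)(170.4 − T) = [(350.9)(2.42) + 93.1](T − 14.9)
180.5304 (170.4 − T) = 942.278 (T − 14.9)
30762 − 180.5304 T = 942.278 T − 14040
44802 = 1122.8084 T
T = 39.90 °C

T_f = 39.9 °C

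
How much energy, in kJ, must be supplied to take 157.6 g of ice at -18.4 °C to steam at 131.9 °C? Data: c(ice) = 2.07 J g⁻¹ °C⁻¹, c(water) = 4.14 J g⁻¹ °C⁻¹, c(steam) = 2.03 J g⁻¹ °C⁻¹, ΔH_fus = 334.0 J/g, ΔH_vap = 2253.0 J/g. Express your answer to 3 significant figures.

q = 489 kJ

q1 (heat ice -18.4→0.0 °C): 157.6 × 2.07 × 18.4 = 6003 J
q2 (melt at 0 °C): 157.6 × 334.0 = 52638 J
q3 (heat water 0.0→100.0 °C): 157.6 × 4.14 × 100.0 = 65246 J
q4 (vaporize at 100 °C): 157.6 × 2253.0 = 355073 J
q5 (heat steam 100.0→131.9 °C): 157.6 × 2.03 × 31.9 = 10206 J
Total: 6003 + 52638 + 65246 + 355073 + 10206 = 489166 J = 489 kJ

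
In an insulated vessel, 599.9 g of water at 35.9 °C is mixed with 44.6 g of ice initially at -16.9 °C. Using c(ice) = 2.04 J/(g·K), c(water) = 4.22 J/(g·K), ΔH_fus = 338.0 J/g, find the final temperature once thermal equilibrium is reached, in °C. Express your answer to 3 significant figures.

T_f = 27.3 °C

Heat to bring ice to 0 °C and melt it: q₁ = 44.6×2.04×16.9 + 44.6×338.0 = 16612 J
Heat the water can supply cooling to 0 °C: 599.9×4.22×35.9 = 90883.7 J > q₁, so all ice melts.
Energy balance: 599.9×4.22×(35.9 − T) = 16612 + 44.6×4.22×(T − 0)
2531.578(35.9 − T) = 16612 + 188.212 T
90883.7 − 16612 = 2719.790 T
T = 74271.7 / 2719.790 = 27.31 °C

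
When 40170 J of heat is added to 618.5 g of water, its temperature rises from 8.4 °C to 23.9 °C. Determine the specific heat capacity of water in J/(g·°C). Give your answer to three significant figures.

c = q / (m ΔT) = 40170 / (618.5 × 15.5)
c = 40170 / 9586.75 = 4.19 J/(g·°C)

c = 4.19 J/(g·°C)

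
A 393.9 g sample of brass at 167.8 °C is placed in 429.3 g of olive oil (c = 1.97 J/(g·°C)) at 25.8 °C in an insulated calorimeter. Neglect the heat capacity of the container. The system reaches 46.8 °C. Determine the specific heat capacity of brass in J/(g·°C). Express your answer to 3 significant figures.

q_gained = (429.3 × 1.97) × (46.8 − 25.8) = 17760 J
q_lost = 393.9 × c × (167.8 − 46.8) = 47661.9 c
Set equal: c = 17760 / 47661.9 = 0.373 J/(g·°C)

c = 0.373 J/(g·°C)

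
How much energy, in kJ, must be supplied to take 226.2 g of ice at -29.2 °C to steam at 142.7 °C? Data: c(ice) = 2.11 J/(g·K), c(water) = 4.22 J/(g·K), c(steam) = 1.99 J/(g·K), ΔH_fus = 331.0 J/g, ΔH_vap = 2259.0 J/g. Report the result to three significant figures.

q = 714 kJ

q1 (heat ice -29.2→0.0 °C): 226.2 × 2.11 × 29.2 = 13937 J
q2 (melt at 0 °C): 226.2 × 331.0 = 74872 J
q3 (heat water 0.0→100.0 °C): 226.2 × 4.22 × 100.0 = 95456 J
q4 (vaporize at 100 °C): 226.2 × 2259.0 = 510986 J
q5 (heat steam 100.0→142.7 °C): 226.2 × 1.99 × 42.7 = 19221 J
Total: 13937 + 74872 + 95456 + 510986 + 19221 = 714472 J = 714 kJ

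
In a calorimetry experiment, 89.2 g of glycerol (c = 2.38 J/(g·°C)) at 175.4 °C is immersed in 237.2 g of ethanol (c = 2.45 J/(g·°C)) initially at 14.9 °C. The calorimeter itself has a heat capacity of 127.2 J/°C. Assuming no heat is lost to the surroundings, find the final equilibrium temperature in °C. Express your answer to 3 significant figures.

T_f = 51.9 °C

Heat lost by glycerol = heat gained by ethanol + calorimeter.
(89.2)(2.38)(175.4 − T) = [(237.2)(2.45) + 127.2](T − 14.9)
212.296 (175.4 − T) = 708.34 (T − 14.9)
37237 − 212.296 T = 708.34 T − 10554
47791 = 920.636 T
T = 51.91 °C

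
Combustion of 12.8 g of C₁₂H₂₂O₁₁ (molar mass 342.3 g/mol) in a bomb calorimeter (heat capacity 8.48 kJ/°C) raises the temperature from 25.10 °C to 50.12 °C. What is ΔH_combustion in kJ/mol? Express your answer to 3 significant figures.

ΔT = 50.12 − 25.10 = 25.02 °C
q_cal = C_cal × ΔT = 8.48 × 25.02 = 212.1696 kJ
n = 12.8 / 342.3 = 0.03739 mol
q_rxn = −q_cal = -212.1696 kJ
ΔH = -212.1696 / 0.03739 = -5674.5 kJ/mol

ΔH = -5670 kJ/mol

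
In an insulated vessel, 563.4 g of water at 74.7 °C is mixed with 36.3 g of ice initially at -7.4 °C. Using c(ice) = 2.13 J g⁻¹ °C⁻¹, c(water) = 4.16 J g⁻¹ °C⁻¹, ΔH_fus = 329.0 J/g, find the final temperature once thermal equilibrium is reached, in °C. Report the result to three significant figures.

T_f = 65.2 °C

Heat to bring ice to 0 °C and melt it: q₁ = 36.3×2.13×7.4 + 36.3×329.0 = 12515 J
Heat the water can supply cooling to 0 °C: 563.4×4.16×74.7 = 175078 J > q₁, so all ice melts.
Energy balance: 563.4×4.16×(74.7 − T) = 12515 + 36.3×4.16×(T − 0)
2343.744(74.7 − T) = 12515 + 151.008 T
175078 − 12515 = 2494.752 T
T = 162563 / 2494.752 = 65.16 °C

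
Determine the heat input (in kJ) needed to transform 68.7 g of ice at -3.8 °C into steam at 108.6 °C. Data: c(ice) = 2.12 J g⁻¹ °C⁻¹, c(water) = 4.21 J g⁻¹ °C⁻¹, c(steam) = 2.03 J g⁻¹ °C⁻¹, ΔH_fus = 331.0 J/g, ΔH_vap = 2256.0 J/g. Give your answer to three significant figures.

q = 208 kJ

q1 (heat ice -3.8→0.0 °C): 68.7 × 2.12 × 3.8 = 553 J
q2 (melt at 0 °C): 68.7 × 331.0 = 22740 J
q3 (heat water 0.0→100.0 °C): 68.7 × 4.21 × 100.0 = 28923 J
q4 (vaporize at 100 °C): 68.7 × 2256.0 = 154987 J
q5 (heat steam 100.0→108.6 °C): 68.7 × 2.03 × 8.6 = 1199 J
Total: 553 + 22740 + 28923 + 154987 + 1199 = 208402 J = 208 kJ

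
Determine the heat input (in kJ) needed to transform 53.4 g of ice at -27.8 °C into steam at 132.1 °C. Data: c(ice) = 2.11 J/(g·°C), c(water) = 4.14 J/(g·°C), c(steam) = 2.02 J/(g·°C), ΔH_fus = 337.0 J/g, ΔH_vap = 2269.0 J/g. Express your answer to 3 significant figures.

q1 (heat ice -27.8→0.0 °C): 53.4 × 2.11 × 27.8 = 3132 J
q2 (melt at 0 °C): 53.4 × 337.0 = 17996 J
q3 (heat water 0.0→100.0 °C): 53.4 × 4.14 × 100.0 = 22108 J
q4 (vaporize at 100 °C): 53.4 × 2269.0 = 121165 J
q5 (heat steam 100.0→132.1 °C): 53.4 × 2.02 × 32.1 = 3463 J
Total: 3132 + 17996 + 22108 + 121165 + 3463 = 167864 J = 168 kJ

q = 168 kJ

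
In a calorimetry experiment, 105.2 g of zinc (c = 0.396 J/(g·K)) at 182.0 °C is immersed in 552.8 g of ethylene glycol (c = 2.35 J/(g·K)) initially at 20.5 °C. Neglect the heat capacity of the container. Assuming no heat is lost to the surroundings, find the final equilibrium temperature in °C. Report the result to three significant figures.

Heat lost by zinc = heat gained by ethylene glycol.
(105.2)(0.396)(182.0 − T) = (552.8)(2.35)(T − 20.5)
41.6592 (182.0 − T) = 1299.08 (T − 20.5)
7582.0 − 41.6592 T = 1299.08 T − 26631
34213.0 = 1340.7392 T
T = 25.52 °C

T_f = 25.5 °C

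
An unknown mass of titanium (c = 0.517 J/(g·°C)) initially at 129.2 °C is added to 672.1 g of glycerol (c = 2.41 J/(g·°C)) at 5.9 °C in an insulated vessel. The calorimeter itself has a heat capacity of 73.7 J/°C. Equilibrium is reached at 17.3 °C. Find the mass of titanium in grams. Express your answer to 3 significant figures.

m = 334 g

q_gained = (672.1 × 2.41 + 73.7) × (17.3 − 5.9) = 19310 J
q_lost = m × 0.517 × (129.2 − 17.3) = 57.8523 m
m = 19310 / 57.8523 = 334 g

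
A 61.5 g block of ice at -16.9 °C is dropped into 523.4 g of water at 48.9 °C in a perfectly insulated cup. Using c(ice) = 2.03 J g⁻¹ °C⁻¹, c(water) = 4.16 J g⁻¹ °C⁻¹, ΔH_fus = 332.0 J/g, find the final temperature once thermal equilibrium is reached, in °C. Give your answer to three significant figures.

Heat to bring ice to 0 °C and melt it: q₁ = 61.5×2.03×16.9 + 61.5×332.0 = 22528 J
Heat the water can supply cooling to 0 °C: 523.4×4.16×48.9 = 106472 J > q₁, so all ice melts.
Energy balance: 523.4×4.16×(48.9 − T) = 22528 + 61.5×4.16×(T − 0)
2177.344(48.9 − T) = 22528 + 255.84 T
106472 − 22528 = 2433.184 T
T = 83944 / 2433.184 = 34.50 °C

T_f = 34.5 °C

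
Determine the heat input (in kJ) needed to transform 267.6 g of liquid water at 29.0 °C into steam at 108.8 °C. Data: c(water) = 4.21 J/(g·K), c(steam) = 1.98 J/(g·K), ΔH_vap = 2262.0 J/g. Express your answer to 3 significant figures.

q1 (heat water 29.0→100.0 °C): 267.6 × 4.21 × 71.0 = 79988 J
q2 (vaporize at 100 °C): 267.6 × 2262.0 = 605311 J
q3 (heat steam 100.0→108.8 °C): 267.6 × 1.98 × 8.8 = 4663 J
Total: 79988 + 605311 + 4663 = 689962 J = 690 kJ

q = 690 kJ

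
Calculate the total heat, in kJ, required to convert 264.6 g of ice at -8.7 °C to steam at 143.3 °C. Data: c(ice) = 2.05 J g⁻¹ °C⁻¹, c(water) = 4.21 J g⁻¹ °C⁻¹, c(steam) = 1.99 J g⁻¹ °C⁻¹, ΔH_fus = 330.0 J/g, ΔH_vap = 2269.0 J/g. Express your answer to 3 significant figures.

q = 827 kJ

q1 (heat ice -8.7→0.0 °C): 264.6 × 2.05 × 8.7 = 4719 J
q2 (melt at 0 °C): 264.6 × 330.0 = 87318 J
q3 (heat water 0.0→100.0 °C): 264.6 × 4.21 × 100.0 = 111397 J
q4 (vaporize at 100 °C): 264.6 × 2269.0 = 600377 J
q5 (heat steam 100.0→143.3 °C): 264.6 × 1.99 × 43.3 = 22800 J
Total: 4719 + 87318 + 111397 + 600377 + 22800 = 826611 J = 827 kJ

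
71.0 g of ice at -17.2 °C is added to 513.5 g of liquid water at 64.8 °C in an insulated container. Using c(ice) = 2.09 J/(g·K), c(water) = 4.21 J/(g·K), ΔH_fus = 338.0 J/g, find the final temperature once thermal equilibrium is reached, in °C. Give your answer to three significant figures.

Heat to bring ice to 0 °C and melt it: q₁ = 71.0×2.09×17.2 + 71.0×338.0 = 26550 J
Heat the water can supply cooling to 0 °C: 513.5×4.21×64.8 = 140087 J > q₁, so all ice melts.
Energy balance: 513.5×4.21×(64.8 − T) = 26550 + 71.0×4.21×(T − 0)
2161.835(64.8 − T) = 26550 + 298.91 T
140087 − 26550 = 2460.745 T
T = 113537 / 2460.745 = 46.14 °C

T_f = 46.1 °C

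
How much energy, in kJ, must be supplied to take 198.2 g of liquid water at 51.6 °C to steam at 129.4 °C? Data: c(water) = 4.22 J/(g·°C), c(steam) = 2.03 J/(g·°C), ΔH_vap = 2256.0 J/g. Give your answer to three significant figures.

q = 499 kJ

q1 (heat water 51.6→100.0 °C): 198.2 × 4.22 × 48.4 = 40482 J
q2 (vaporize at 100 °C): 198.2 × 2256.0 = 447139 J
q3 (heat steam 100.0→129.4 °C): 198.2 × 2.03 × 29.4 = 11829 J
Total: 40482 + 447139 + 11829 = 499450 J = 499 kJ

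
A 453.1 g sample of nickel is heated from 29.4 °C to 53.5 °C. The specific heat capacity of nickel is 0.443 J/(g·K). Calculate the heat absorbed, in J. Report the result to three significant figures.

q = 4840 J

q = m c ΔT = 453.1 × 0.443 × (53.5 − 29.4)
q = 453.1 × 0.443 × 24.1 = 4837 J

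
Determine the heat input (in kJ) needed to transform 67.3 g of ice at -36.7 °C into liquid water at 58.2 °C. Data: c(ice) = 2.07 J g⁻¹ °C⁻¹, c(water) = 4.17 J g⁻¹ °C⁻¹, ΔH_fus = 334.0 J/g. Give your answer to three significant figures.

q1 (heat ice -36.7→0.0 °C): 67.3 × 2.07 × 36.7 = 5113 J
q2 (melt at 0 °C): 67.3 × 334.0 = 22478 J
q3 (heat water 0.0→58.2 °C): 67.3 × 4.17 × 58.2 = 16333 J
Total: 5113 + 22478 + 16333 = 43924 J = 43.9 kJ

q = 43.9 kJ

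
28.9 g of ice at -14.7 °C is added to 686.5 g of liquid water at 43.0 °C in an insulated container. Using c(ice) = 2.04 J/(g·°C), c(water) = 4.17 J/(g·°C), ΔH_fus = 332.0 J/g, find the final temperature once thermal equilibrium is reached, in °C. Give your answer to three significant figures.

T_f = 37.8 °C

Heat to bring ice to 0 °C and melt it: q₁ = 28.9×2.04×14.7 + 28.9×332.0 = 10461 J
Heat the water can supply cooling to 0 °C: 686.5×4.17×43.0 = 123096 J > q₁, so all ice melts.
Energy balance: 686.5×4.17×(43.0 − T) = 10461 + 28.9×4.17×(T − 0)
2862.705(43.0 − T) = 10461 + 120.513 T
123096 − 10461 = 2983.218 T
T = 112635 / 2983.218 = 37.76 °C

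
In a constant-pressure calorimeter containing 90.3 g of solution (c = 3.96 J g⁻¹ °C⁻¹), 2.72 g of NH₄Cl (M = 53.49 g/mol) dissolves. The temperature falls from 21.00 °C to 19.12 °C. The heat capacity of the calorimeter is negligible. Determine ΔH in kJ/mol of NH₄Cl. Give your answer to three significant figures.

ΔH = 13.2 kJ/mol

|ΔT| = |19.12 − 21.00| = 1.88 °C
|q_surr| = (90.3 × 3.96) × 1.88 = 357.588 × 1.88 = 672.3 J
n(NH₄Cl) = 2.72 / 53.49 = 0.05085 mol
Temperature fell, so q_rxn = +|q_surr| = 0.6723 kJ
ΔH = q_rxn / n = 13.22 kJ/mol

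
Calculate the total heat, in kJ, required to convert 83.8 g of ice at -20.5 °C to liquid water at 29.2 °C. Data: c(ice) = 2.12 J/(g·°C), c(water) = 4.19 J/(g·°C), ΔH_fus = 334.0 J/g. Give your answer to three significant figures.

q = 41.9 kJ

q1 (heat ice -20.5→0.0 °C): 83.8 × 2.12 × 20.5 = 3642 J
q2 (melt at 0 °C): 83.8 × 334.0 = 27989 J
q3 (heat water 0.0→29.2 °C): 83.8 × 4.19 × 29.2 = 10253 J
Total: 3642 + 27989 + 10253 = 41884 J = 41.9 kJ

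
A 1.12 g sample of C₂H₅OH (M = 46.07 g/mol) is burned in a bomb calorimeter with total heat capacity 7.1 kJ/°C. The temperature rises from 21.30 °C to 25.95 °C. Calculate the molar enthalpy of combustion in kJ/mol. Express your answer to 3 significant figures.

ΔH = -1360 kJ/mol

ΔT = 25.95 − 21.30 = 4.65 °C
q_cal = C_cal × ΔT = 7.1 × 4.65 = 33.015 kJ
n = 1.12 / 46.07 = 0.02431 mol
q_rxn = −q_cal = -33.015 kJ
ΔH = -33.015 / 0.02431 = -1358 kJ/mol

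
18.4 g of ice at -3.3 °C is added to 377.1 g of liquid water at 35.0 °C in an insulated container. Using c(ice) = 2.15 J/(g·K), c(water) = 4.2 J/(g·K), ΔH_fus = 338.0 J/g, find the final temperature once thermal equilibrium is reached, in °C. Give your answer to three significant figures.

T_f = 29.5 °C

Heat to bring ice to 0 °C and melt it: q₁ = 18.4×2.15×3.3 + 18.4×338.0 = 6349.7 J
Heat the water can supply cooling to 0 °C: 377.1×4.2×35.0 = 55433.7 J > q₁, so all ice melts.
Energy balance: 377.1×4.2×(35.0 − T) = 6349.7 + 18.4×4.2×(T − 0)
1583.82(35.0 − T) = 6349.7 + 77.28 T
55433.7 − 6349.7 = 1661.10 T
T = 49084.0 / 1661.10 = 29.549 °C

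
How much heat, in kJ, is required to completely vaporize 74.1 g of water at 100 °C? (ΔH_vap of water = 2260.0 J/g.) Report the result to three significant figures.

q = m × ΔH_vap = 74.1 × 2260.0 = 167470 J = 167 kJ

q = 167 kJ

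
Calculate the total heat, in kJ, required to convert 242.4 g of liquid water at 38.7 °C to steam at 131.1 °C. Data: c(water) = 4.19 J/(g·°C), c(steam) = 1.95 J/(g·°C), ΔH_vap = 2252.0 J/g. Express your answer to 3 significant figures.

q = 623 kJ

q1 (heat water 38.7→100.0 °C): 242.4 × 4.19 × 61.3 = 62260 J
q2 (vaporize at 100 °C): 242.4 × 2252.0 = 545885 J
q3 (heat steam 100.0→131.1 °C): 242.4 × 1.95 × 31.1 = 14700 J
Total: 62260 + 545885 + 14700 = 622845 J = 623 kJ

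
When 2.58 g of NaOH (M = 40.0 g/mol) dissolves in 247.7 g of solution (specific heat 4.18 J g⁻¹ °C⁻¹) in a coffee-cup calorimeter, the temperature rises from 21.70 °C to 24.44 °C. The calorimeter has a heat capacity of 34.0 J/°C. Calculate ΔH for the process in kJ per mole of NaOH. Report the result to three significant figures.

ΔH = -45.4 kJ/mol

|ΔT| = |24.44 − 21.70| = 2.74 °C
|q_surr| = (247.7 × 4.18 + 34.0) × 2.74 = 1069.386 × 2.74 = 2930 J
n(NaOH) = 2.58 / 40.0 = 0.06450 mol
Temperature rose, so q_rxn = −|q_surr| = -2.930 kJ
ΔH = q_rxn / n = -45.43 kJ/mol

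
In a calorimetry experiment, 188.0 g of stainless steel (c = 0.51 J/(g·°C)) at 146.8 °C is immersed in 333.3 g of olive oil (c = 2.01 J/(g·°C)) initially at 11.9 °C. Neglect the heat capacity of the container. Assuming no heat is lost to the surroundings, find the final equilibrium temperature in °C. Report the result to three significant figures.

Heat lost by stainless steel = heat gained by olive oil.
(188.0)(0.51)(146.8 − T) = (333.3)(2.01)(T − 11.9)
95.88 (146.8 − T) = 669.933 (T − 11.9)
14075 − 95.88 T = 669.933 T − 7972.2
22047.2 = 765.813 T
T = 28.79 °C

T_f = 28.8 °C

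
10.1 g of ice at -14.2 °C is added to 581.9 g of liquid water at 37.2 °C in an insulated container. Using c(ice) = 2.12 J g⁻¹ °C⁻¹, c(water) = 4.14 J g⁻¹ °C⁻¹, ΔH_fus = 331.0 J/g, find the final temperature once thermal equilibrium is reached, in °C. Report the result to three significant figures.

Heat to bring ice to 0 °C and melt it: q₁ = 10.1×2.12×14.2 + 10.1×331.0 = 3647.2 J
Heat the water can supply cooling to 0 °C: 581.9×4.14×37.2 = 89617.3 J > q₁, so all ice melts.
Energy balance: 581.9×4.14×(37.2 − T) = 3647.2 + 10.1×4.14×(T − 0)
2409.066(37.2 − T) = 3647.2 + 41.814 T
89617.3 − 3647.2 = 2450.880 T
T = 85970.1 / 2450.880 = 35.08 °C

T_f = 35.1 °C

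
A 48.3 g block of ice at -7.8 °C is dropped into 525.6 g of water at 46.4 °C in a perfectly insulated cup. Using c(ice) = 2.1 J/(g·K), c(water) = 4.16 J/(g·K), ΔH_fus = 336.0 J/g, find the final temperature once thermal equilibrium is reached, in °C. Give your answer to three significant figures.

Heat to bring ice to 0 °C and melt it: q₁ = 48.3×2.1×7.8 + 48.3×336.0 = 17020 J
Heat the water can supply cooling to 0 °C: 525.6×4.16×46.4 = 101453 J > q₁, so all ice melts.
Energy balance: 525.6×4.16×(46.4 − T) = 17020 + 48.3×4.16×(T − 0)
2186.496(46.4 − T) = 17020 + 200.928 T
101453 − 17020 = 2387.424 T
T = 84433 / 2387.424 = 35.37 °C

T_f = 35.4 °C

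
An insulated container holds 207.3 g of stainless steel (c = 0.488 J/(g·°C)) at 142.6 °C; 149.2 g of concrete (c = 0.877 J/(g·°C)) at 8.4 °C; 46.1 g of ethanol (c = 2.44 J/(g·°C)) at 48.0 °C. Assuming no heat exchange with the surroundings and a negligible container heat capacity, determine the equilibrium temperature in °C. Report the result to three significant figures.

T_f = 60.7 °C

Σ mᵢcᵢ(T − Tᵢ) = 0  ⇒  T = Σ mᵢcᵢTᵢ / Σ mᵢcᵢ
Σ mᵢcᵢ = 207.3×0.488 + 149.2×0.877 + 46.1×2.44 = 344.4948
Σ mᵢcᵢTᵢ = 101.1624×142.6 + 130.8484×8.4 + 112.484×48.0 = 20924
T = 20924 / 344.4948 = 60.74 °C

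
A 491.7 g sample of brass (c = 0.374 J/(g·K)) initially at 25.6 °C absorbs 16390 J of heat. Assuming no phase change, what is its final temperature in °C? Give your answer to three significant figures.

ΔT = q / (m c) = 16390 / (491.7 × 0.374) = 89.13 °C
T_f = 25.6 + 89.13 = 114.73 °C

T_f = 115 °C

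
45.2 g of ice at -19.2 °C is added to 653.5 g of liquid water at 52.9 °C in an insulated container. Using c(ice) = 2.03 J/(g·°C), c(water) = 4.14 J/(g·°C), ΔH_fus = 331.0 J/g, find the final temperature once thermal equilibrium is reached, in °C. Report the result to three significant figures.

T_f = 43.7 °C

Heat to bring ice to 0 °C and melt it: q₁ = 45.2×2.03×19.2 + 45.2×331.0 = 16723 J
Heat the water can supply cooling to 0 °C: 653.5×4.14×52.9 = 143120 J > q₁, so all ice melts.
Energy balance: 653.5×4.14×(52.9 − T) = 16723 + 45.2×4.14×(T − 0)
2705.49(52.9 − T) = 16723 + 187.128 T
143120 − 16723 = 2892.618 T
T = 126397 / 2892.618 = 43.70 °C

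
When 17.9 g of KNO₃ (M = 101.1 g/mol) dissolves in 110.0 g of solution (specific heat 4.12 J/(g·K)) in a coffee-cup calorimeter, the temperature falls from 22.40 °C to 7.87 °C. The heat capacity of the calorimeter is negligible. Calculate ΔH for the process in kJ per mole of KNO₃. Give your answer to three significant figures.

|ΔT| = |7.87 − 22.40| = 14.53 °C
|q_surr| = (110.0 × 4.12) × 14.53 = 453.2 × 14.53 = 6585 J
n(KNO₃) = 17.9 / 101.1 = 0.1771 mol
Temperature fell, so q_rxn = +|q_surr| = 6.585 kJ
ΔH = q_rxn / n = 37.18 kJ/mol

ΔH = 37.2 kJ/mol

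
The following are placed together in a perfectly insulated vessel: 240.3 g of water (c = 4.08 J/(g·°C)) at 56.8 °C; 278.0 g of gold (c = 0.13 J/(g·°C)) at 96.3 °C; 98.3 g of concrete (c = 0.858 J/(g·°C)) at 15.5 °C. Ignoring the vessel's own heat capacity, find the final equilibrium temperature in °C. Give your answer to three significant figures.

Σ mᵢcᵢ(T − Tᵢ) = 0  ⇒  T = Σ mᵢcᵢTᵢ / Σ mᵢcᵢ
Σ mᵢcᵢ = 240.3×4.08 + 278.0×0.13 + 98.3×0.858 = 1100.9054
Σ mᵢcᵢTᵢ = 980.424×56.8 + 36.14×96.3 + 84.3414×15.5 = 60476
T = 60476 / 1100.9054 = 54.93 °C

T_f = 54.9 °C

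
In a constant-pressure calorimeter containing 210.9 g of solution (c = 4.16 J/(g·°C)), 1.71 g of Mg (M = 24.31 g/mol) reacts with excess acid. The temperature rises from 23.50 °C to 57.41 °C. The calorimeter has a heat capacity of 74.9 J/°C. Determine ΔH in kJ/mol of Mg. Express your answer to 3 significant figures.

|ΔT| = |57.41 − 23.50| = 33.91 °C
|q_surr| = (210.9 × 4.16 + 74.9) × 33.91 = 952.244 × 33.91 = 32290 J
n(Mg) = 1.71 / 24.31 = 0.07034 mol
Temperature rose, so q_rxn = −|q_surr| = -32.29 kJ
ΔH = q_rxn / n = -459.1 kJ/mol

ΔH = -459 kJ/mol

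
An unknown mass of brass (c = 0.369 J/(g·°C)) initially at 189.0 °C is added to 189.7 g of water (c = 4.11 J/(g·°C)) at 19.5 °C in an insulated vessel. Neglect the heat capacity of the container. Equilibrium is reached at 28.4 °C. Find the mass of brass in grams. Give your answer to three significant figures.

m = 117 g

q_gained = (189.7 × 4.11) × (28.4 − 19.5) = 6939 J
q_lost = m × 0.369 × (189.0 − 28.4) = 59.2614 m
m = 6939 / 59.2614 = 117 g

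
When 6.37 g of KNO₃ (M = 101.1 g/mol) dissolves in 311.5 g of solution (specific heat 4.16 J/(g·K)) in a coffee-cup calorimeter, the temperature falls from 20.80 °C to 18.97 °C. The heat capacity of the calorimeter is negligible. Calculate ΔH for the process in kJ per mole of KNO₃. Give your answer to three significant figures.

|ΔT| = |18.97 − 20.80| = 1.83 °C
|q_surr| = (311.5 × 4.16) × 1.83 = 1295.84 × 1.83 = 2371 J
n(KNO₃) = 6.37 / 101.1 = 0.06301 mol
Temperature fell, so q_rxn = +|q_surr| = 2.371 kJ
ΔH = q_rxn / n = 37.63 kJ/mol

ΔH = 37.6 kJ/mol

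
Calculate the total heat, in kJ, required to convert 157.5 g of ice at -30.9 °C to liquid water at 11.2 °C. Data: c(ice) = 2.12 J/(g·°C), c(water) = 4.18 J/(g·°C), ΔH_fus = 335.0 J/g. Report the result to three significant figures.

q1 (heat ice -30.9→0.0 °C): 157.5 × 2.12 × 30.9 = 10318 J
q2 (melt at 0 °C): 157.5 × 335.0 = 52763 J
q3 (heat water 0.0→11.2 °C): 157.5 × 4.18 × 11.2 = 7374 J
Total: 10318 + 52763 + 7374 = 70455 J = 70.5 kJ

q = 70.5 kJ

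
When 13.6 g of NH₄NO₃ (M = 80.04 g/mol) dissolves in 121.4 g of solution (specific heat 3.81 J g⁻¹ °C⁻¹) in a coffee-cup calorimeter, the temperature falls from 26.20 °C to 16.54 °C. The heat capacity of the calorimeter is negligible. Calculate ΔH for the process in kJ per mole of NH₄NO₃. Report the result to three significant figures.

ΔH = 26.3 kJ/mol

|ΔT| = |16.54 − 26.20| = 9.66 °C
|q_surr| = (121.4 × 3.81) × 9.66 = 462.534 × 9.66 = 4468 J
n(NH₄NO₃) = 13.6 / 80.04 = 0.1699 mol
Temperature fell, so q_rxn = +|q_surr| = 4.468 kJ
ΔH = q_rxn / n = 26.30 kJ/mol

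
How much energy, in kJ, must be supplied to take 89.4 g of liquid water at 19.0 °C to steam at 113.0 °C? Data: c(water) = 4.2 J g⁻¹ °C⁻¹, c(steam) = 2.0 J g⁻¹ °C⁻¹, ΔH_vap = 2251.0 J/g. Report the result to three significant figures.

q = 234 kJ

q1 (heat water 19.0→100.0 °C): 89.4 × 4.2 × 81.0 = 30414 J
q2 (vaporize at 100 °C): 89.4 × 2251.0 = 201239 J
q3 (heat steam 100.0→113.0 °C): 89.4 × 2.0 × 13.0 = 2324 J
Total: 30414 + 201239 + 2324 = 233977 J = 234 kJ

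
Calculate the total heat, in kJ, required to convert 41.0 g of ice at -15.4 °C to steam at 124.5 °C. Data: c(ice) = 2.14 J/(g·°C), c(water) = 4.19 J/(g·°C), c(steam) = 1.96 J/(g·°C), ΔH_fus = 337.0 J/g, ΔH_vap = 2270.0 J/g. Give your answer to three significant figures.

q1 (heat ice -15.4→0.0 °C): 41.0 × 2.14 × 15.4 = 1351 J
q2 (melt at 0 °C): 41.0 × 337.0 = 13817 J
q3 (heat water 0.0→100.0 °C): 41.0 × 4.19 × 100.0 = 17179 J
q4 (vaporize at 100 °C): 41.0 × 2270.0 = 93070 J
q5 (heat steam 100.0→124.5 °C): 41.0 × 1.96 × 24.5 = 1969 J
Total: 1351 + 13817 + 17179 + 93070 + 1969 = 127386 J = 127 kJ

q = 127 kJ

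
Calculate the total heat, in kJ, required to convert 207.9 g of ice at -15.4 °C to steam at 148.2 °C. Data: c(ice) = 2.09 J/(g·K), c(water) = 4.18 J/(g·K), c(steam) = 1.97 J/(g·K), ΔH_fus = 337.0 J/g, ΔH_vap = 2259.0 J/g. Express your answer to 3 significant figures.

q = 653 kJ

q1 (heat ice -15.4→0.0 °C): 207.9 × 2.09 × 15.4 = 6691 J
q2 (melt at 0 °C): 207.9 × 337.0 = 70062 J
q3 (heat water 0.0→100.0 °C): 207.9 × 4.18 × 100.0 = 86902 J
q4 (vaporize at 100 °C): 207.9 × 2259.0 = 469646 J
q5 (heat steam 100.0→148.2 °C): 207.9 × 1.97 × 48.2 = 19741 J
Total: 6691 + 70062 + 86902 + 469646 + 19741 = 653042 J = 653 kJ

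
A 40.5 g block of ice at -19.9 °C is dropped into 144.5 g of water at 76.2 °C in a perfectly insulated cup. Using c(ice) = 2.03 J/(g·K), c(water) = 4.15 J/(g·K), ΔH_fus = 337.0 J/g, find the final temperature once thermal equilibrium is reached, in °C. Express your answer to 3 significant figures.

Heat to bring ice to 0 °C and melt it: q₁ = 40.5×2.03×19.9 + 40.5×337.0 = 15285 J
Heat the water can supply cooling to 0 °C: 144.5×4.15×76.2 = 45695.2 J > q₁, so all ice melts.
Energy balance: 144.5×4.15×(76.2 − T) = 15285 + 40.5×4.15×(T − 0)
599.675(76.2 − T) = 15285 + 168.075 T
45695.2 − 15285 = 767.750 T
T = 30410.2 / 767.750 = 39.61 °C

T_f = 39.6 °C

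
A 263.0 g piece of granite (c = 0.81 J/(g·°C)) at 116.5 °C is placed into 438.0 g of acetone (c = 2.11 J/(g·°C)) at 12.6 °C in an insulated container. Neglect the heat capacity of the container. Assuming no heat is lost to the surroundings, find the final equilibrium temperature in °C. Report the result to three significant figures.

Heat lost by granite = heat gained by acetone.
(263.0)(0.81)(116.5 − T) = (438.0)(2.11)(T − 12.6)
213.03 (116.5 − T) = 924.18 (T − 12.6)
24818 − 213.03 T = 924.18 T − 11645
36463 = 1137.21 T
T = 32.06 °C

T_f = 32.1 °C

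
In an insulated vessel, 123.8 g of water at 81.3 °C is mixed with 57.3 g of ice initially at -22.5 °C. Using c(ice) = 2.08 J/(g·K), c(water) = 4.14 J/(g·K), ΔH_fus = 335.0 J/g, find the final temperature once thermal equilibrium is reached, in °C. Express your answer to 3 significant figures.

T_f = 26.4 °C

Heat to bring ice to 0 °C and melt it: q₁ = 57.3×2.08×22.5 + 57.3×335.0 = 21877 J
Heat the water can supply cooling to 0 °C: 123.8×4.14×81.3 = 41668.9 J > q₁, so all ice melts.
Energy balance: 123.8×4.14×(81.3 − T) = 21877 + 57.3×4.14×(T − 0)
512.532(81.3 − T) = 21877 + 237.222 T
41668.9 − 21877 = 749.754 T
T = 19791.9 / 749.754 = 26.40 °C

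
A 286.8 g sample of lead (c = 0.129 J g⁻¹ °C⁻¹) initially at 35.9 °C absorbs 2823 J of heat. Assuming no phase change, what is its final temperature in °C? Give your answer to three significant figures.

T_f = 112 °C

ΔT = q / (m c) = 2823 / (286.8 × 0.129) = 76.30 °C
T_f = 35.9 + 76.30 = 112.20 °C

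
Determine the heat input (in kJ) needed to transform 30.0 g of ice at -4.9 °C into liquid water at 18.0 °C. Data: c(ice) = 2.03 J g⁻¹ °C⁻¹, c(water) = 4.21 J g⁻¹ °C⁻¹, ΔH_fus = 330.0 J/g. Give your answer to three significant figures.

q = 12.5 kJ

q1 (heat ice -4.9→0.0 °C): 30.0 × 2.03 × 4.9 = 298 J
q2 (melt at 0 °C): 30.0 × 330.0 = 9900 J
q3 (heat water 0.0→18.0 °C): 30.0 × 4.21 × 18.0 = 2273 J
Total: 298 + 9900 + 2273 = 12471 J = 12.5 kJ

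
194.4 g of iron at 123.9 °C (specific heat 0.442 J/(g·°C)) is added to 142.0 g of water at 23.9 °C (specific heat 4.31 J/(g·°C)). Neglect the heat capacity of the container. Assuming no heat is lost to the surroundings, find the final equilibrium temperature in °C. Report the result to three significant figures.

T_f = 36.2 °C

Heat lost by iron = heat gained by water.
(194.4)(0.442)(123.9 − T) = (142.0)(4.31)(T − 23.9)
85.9248 (123.9 − T) = 612.02 (T − 23.9)
10646 − 85.9248 T = 612.02 T − 14627
25273 = 697.9448 T
T = 36.21 °C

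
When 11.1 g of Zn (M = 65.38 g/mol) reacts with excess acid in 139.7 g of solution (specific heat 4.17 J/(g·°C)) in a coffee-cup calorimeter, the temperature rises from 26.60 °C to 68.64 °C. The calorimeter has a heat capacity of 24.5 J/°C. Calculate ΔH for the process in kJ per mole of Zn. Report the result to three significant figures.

|ΔT| = |68.64 − 26.60| = 42.04 °C
|q_surr| = (139.7 × 4.17 + 24.5) × 42.04 = 607.049 × 42.04 = 25520 J
n(Zn) = 11.1 / 65.38 = 0.1698 mol
Temperature rose, so q_rxn = −|q_surr| = -25.52 kJ
ΔH = q_rxn / n = -150.3 kJ/mol

ΔH = -150 kJ/mol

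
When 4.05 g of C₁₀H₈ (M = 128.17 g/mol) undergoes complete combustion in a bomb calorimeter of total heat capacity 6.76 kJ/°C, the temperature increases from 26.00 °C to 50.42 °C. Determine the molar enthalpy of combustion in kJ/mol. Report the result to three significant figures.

ΔH = -5220 kJ/mol

ΔT = 50.42 − 26.00 = 24.42 °C
q_cal = C_cal × ΔT = 6.76 × 24.42 = 165.0792 kJ
n = 4.05 / 128.17 = 0.03160 mol
q_rxn = −q_cal = -165.0792 kJ
ΔH = -165.0792 / 0.03160 = -5224 kJ/mol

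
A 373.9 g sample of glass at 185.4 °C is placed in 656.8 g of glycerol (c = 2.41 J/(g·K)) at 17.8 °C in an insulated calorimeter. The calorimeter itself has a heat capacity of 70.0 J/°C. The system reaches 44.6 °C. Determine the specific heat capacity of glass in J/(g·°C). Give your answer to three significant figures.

q_gained = (656.8 × 2.41 + 70.0) × (44.6 − 17.8) = 44300 J
q_lost = 373.9 × c × (185.4 − 44.6) = 52645.12 c
Set equal: c = 44300 / 52645.12 = 0.841 J/(g·°C)

c = 0.841 J/(g·°C)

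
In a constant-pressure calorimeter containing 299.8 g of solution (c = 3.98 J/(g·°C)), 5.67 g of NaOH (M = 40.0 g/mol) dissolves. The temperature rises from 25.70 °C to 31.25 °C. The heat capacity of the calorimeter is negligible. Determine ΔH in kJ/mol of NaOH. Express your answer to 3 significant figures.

|ΔT| = |31.25 − 25.70| = 5.55 °C
|q_surr| = (299.8 × 3.98) × 5.55 = 1193.204 × 5.55 = 6622 J
n(NaOH) = 5.67 / 40.0 = 0.1418 mol
Temperature rose, so q_rxn = −|q_surr| = -6.622 kJ
ΔH = q_rxn / n = -46.70 kJ/mol

ΔH = -46.7 kJ/mol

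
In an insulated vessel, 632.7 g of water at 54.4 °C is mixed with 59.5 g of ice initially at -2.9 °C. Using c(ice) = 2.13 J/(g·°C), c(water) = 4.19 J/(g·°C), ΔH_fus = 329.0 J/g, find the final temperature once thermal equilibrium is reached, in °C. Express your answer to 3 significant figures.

T_f = 42.8 °C

Heat to bring ice to 0 °C and melt it: q₁ = 59.5×2.13×2.9 + 59.5×329.0 = 19943 J
Heat the water can supply cooling to 0 °C: 632.7×4.19×54.4 = 144215 J > q₁, so all ice melts.
Energy balance: 632.7×4.19×(54.4 − T) = 19943 + 59.5×4.19×(T − 0)
2651.013(54.4 − T) = 19943 + 249.305 T
144215 − 19943 = 2900.318 T
T = 124272 / 2900.318 = 42.848 °C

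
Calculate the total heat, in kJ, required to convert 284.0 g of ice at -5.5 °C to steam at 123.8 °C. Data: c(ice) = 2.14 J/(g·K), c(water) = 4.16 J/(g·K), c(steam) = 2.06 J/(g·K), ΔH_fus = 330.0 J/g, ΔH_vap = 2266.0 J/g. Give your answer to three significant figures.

q = 873 kJ

q1 (heat ice -5.5→0.0 °C): 284.0 × 2.14 × 5.5 = 3343 J
q2 (melt at 0 °C): 284.0 × 330.0 = 93720 J
q3 (heat water 0.0→100.0 °C): 284.0 × 4.16 × 100.0 = 118144 J
q4 (vaporize at 100 °C): 284.0 × 2266.0 = 643544 J
q5 (heat steam 100.0→123.8 °C): 284.0 × 2.06 × 23.8 = 13924 J
Total: 3343 + 93720 + 118144 + 643544 + 13924 = 872675 J = 873 kJ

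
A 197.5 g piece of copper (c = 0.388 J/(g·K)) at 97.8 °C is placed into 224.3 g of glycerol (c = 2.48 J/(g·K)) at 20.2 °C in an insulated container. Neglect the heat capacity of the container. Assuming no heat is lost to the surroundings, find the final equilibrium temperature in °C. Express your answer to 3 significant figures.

Heat lost by copper = heat gained by glycerol.
(197.5)(0.388)(97.8 − T) = (224.3)(2.48)(T − 20.2)
76.63 (97.8 − T) = 556.264 (T − 20.2)
7494.4 − 76.63 T = 556.264 T − 11237
18731.4 = 632.894 T
T = 29.60 °C

T_f = 29.6 °C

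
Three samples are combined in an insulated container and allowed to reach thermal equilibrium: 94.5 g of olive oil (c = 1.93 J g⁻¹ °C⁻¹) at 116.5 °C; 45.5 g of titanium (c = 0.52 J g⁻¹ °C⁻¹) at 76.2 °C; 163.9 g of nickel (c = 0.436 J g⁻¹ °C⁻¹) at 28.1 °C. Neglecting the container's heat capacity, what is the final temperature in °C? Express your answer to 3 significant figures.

Σ mᵢcᵢ(T − Tᵢ) = 0  ⇒  T = Σ mᵢcᵢTᵢ / Σ mᵢcᵢ
Σ mᵢcᵢ = 94.5×1.93 + 45.5×0.52 + 163.9×0.436 = 277.5054
Σ mᵢcᵢTᵢ = 182.385×116.5 + 23.66×76.2 + 71.4604×28.1 = 25059
T = 25059 / 277.5054 = 90.30 °C

T_f = 90.3 °C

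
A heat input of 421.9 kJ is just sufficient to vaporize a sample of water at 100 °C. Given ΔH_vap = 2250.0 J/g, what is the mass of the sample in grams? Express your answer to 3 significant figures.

m = q / ΔH_vap = 421900 J / 2250.0 J/g = 188 g

m = 188 g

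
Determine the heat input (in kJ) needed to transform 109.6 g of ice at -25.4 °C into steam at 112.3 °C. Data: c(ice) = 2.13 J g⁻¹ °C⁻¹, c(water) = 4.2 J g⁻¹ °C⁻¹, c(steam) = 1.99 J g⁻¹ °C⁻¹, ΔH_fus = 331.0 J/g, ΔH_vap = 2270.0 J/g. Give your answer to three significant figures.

q1 (heat ice -25.4→0.0 °C): 109.6 × 2.13 × 25.4 = 5930 J
q2 (melt at 0 °C): 109.6 × 331.0 = 36278 J
q3 (heat water 0.0→100.0 °C): 109.6 × 4.2 × 100.0 = 46032 J
q4 (vaporize at 100 °C): 109.6 × 2270.0 = 248792 J
q5 (heat steam 100.0→112.3 °C): 109.6 × 1.99 × 12.3 = 2683 J
Total: 5930 + 36278 + 46032 + 248792 + 2683 = 339715 J = 340 kJ

q = 340 kJ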